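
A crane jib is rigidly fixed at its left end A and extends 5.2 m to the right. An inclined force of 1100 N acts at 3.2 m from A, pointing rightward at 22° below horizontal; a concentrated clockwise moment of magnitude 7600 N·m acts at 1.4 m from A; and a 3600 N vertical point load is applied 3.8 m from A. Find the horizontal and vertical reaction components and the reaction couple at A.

ΣF_x = 0: A_x + 1100·cos22° = 0 → A_x = -1020 N.
ΣF_y = 0: A_y − 1100·sin22° − 3600 = 0 → A_y = 4012 N.
ΣM about A: M_A − 1100·sin22°·3.2 − 7600 − 3600·3.8 = 0 → M_A = 22600 N·m.

A_x = -1020 N, A_y = 4012 N, M_A = 22600 N·m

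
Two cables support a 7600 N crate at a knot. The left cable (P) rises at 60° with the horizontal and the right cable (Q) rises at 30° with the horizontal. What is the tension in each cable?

ΣF_x = 0: −T_P·cos60° + T_Q·cos30° = 0 → T_Q = 0.57735·T_P.
ΣF_y = 0: T_P·sin60° + T_Q·sin30° = 7600.
Substitute: T_P·(0.866025 + 0.57735·0.5) = 7600 → T_P = 6581.8 ≈ 6582 N.
Then T_Q = 0.57735 × 6581.8 = 3800 N.

T_P = 6582 N, T_Q = 3800 N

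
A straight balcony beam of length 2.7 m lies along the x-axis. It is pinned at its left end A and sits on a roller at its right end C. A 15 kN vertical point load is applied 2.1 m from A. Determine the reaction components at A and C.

A_x = 0, A_y = 3.333 kN, C_y = 11.67 kN

Taking moments about A: C_y·2.7 − 15·2.1 = 0 → C_y = 31.5/2.7 = 11.6667 ≈ 11.67 kN.
ΣF_y = 0: A_y + 11.6667 − 15 = 0 → A_y = 3.333 kN.
ΣF_x = 0: no horizontal applied forces, so A_x = 0.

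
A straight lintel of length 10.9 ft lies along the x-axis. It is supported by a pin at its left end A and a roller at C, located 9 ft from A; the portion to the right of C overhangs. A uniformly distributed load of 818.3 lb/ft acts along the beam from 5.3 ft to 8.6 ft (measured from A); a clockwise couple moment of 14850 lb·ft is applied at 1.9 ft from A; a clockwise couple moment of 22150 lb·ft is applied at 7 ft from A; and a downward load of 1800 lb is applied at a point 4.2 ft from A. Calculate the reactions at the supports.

Resultant of the distributed load: 818.3 × 3.3 = 2700.39 lb at 6.95 ft from A.
ΣM about A: C_y·9 − (818.3·3.3)·6.95 − 14850 − 22150 − 1800·4.2 = 0 → C_y = 63327.7105/9 = 7036.41 ≈ 7036 lb.
ΣF_y = 0: A_y + 7036.41 − 818.3·3.3 − 1800 = 0 → A_y = -2536 lb.
ΣF_x = 0: no horizontal applied forces, so A_x = 0.

A_x = 0, A_y = -2536 lb, C_y = 7036 lb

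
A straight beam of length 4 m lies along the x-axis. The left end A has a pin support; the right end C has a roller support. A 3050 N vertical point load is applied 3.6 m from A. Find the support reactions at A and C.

Moments about A: C_y·4 − 3050·3.6 = 0 → C_y = 10980/4 = 2745 N.
ΣF_y = 0: A_y + 2745 − 3050 = 0 → A_y = 305.0 N.
ΣF_x = 0: no horizontal applied forces, so A_x = 0.

A_x = 0, A_y = 305.0 N, C_y = 2745 N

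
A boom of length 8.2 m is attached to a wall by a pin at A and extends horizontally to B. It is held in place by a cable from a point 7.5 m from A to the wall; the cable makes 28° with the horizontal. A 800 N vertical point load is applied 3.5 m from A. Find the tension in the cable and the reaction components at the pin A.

T = 795.2 N, A_x = 702.1 N, A_y = 426.7 N

ΣM about A: T·sin28°·7.5 − 800·3.5 = 0 → T = 2800/(7.5·0.469472) = 795.22 ≈ 795.2 N.
ΣF_x = 0: A_x − T·cos28° = 0 → A_x = 795.22 × 0.882948 = 702.1 N.
ΣF_y = 0: A_y + T·sin28° − 800 = 0 → A_y = 800 − 795.22 × 0.469472 = 426.7 N.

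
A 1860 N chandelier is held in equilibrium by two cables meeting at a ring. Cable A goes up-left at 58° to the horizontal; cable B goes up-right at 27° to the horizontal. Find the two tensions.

T_A = 1664 N, T_B = 989.4 N

ΣF_x = 0: −T_A·cos58° + T_B·cos27° = 0 → T_B = 0.594742·T_A.
ΣF_y = 0: T_A·sin58° + T_B·sin27° = 1860.
Substitute: T_A·(0.848048 + 0.594742·0.45399) = 1860 → T_A = 1663.6 ≈ 1664 N.
Then T_B = 0.594742 × 1663.6 = 989.4 N.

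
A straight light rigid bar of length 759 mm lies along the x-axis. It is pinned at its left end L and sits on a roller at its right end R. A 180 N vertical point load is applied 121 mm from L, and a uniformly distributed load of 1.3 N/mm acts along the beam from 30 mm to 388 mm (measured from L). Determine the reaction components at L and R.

Resultant of the distributed load: 1.3 × 358 = 465.4 N at 209 mm from L.
Moments about L: R_y·759 − 180·121 − (1.3·358)·209 = 0 → R_y = 119048.6/759 = 156.849 ≈ 156.8 N.
ΣF_y = 0: L_y + 156.849 − 180 − 1.3·358 = 0 → L_y = 488.6 N.
ΣF_x = 0: no horizontal applied forces, so L_x = 0.

L_x = 0, L_y = 488.6 N, R_y = 156.8 N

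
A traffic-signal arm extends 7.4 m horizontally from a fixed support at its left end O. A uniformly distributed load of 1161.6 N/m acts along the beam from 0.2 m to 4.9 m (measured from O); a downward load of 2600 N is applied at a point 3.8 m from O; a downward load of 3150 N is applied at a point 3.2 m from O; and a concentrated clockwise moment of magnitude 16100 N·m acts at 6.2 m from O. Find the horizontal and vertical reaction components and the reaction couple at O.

O_x = 0, O_y = 11210 N, M_O = 49980 N·m

Resultant of the distributed load: 1161.6 × 4.7 = 5459.52 N at 2.55 m from O.
ΣF_x = 0: O_x = 0.
ΣF_y = 0: O_y − 1161.6·4.7 − 2600 − 3150 = 0 → O_y = 11210 N.
ΣM about O: M_O − (1161.6·4.7)·2.55 − 2600·3.8 − 3150·3.2 − 16100 = 0 → M_O = 49980 N·m.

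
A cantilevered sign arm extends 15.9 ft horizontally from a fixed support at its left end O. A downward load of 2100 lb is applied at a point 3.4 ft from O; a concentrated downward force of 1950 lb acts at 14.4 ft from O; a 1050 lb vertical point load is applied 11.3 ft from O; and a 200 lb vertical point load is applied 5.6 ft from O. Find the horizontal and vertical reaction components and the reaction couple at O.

ΣF_x = 0: O_x = 0.
ΣF_y = 0: O_y − 2100 − 1950 − 1050 − 200 = 0 → O_y = 5300 lb.
ΣM about O: M_O − 2100·3.4 − 1950·14.4 − 1050·11.3 − 200·5.6 = 0 → M_O = 48200 lb·ft.

O_x = 0, O_y = 5300 lb, M_O = 48200 lb·ft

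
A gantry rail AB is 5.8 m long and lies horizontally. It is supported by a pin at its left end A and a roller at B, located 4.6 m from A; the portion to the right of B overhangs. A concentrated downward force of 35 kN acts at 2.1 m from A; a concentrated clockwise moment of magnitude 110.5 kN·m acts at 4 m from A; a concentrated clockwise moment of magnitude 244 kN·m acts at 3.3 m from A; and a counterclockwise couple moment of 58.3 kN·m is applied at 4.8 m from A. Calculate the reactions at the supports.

ΣM about A: B_y·4.6 − 35·2.1 − 110.5 − 244 + 58.3 = 0 → B_y = 369.7/4.6 = 80.3696 ≈ 80.37 kN.
ΣF_y = 0: A_y + 80.3696 − 35 = 0 → A_y = -45.37 kN.
ΣF_x = 0: no horizontal applied forces, so A_x = 0.

A_x = 0, A_y = -45.37 kN, B_y = 80.37 kN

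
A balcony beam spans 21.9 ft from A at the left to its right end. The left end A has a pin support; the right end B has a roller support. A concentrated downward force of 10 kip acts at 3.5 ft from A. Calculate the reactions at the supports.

Taking moments about A: B_y·21.9 − 10·3.5 = 0 → B_y = 35/21.9 = 1.59817 ≈ 1.598 kip.
ΣF_y = 0: A_y + 1.59817 − 10 = 0 → A_y = 8.402 kip.
ΣF_x = 0: no horizontal applied forces, so A_x = 0.

A_x = 0, A_y = 8.402 kip, B_y = 1.598 kip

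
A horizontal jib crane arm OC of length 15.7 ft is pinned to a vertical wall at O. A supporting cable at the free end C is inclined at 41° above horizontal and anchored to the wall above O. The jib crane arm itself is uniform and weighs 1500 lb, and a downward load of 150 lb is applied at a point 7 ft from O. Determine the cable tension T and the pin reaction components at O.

ΣM about O: T·sin41°·15.7 − 1500·7.85 − 150·7 = 0 → T = 12825/(15.7·0.656059) = 1245.13 ≈ 1245 lb.
ΣF_x = 0: O_x − T·cos41° = 0 → O_x = 1245.13 × 0.75471 = 939.7 lb.
ΣF_y = 0: O_y + T·sin41° − 1500 − 150 = 0 → O_y = 1650 − 1245.13 × 0.656059 = 833.1 lb.

T = 1245 lb, O_x = 939.7 lb, O_y = 833.1 lb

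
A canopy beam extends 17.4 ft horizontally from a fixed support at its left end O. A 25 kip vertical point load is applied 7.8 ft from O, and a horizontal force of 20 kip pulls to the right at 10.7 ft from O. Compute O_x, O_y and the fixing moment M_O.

O_x = -20.00 kip, O_y = 25.00 kip, M_O = 195.0 kip·ft

ΣF_x = 0: O_x + 20 = 0 → O_x = -20.00 kip.
ΣF_y = 0: O_y − 25 = 0 → O_y = 25.00 kip.
ΣM about O: M_O − 25·7.8 = 0 → M_O = 195.0 kip·ft.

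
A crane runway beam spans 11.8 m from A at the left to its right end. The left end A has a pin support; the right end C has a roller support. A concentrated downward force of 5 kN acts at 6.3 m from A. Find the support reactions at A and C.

A_x = 0, A_y = 2.331 kN, C_y = 2.669 kN

ΣM about A: C_y·11.8 − 5·6.3 = 0 → C_y = 31.5/11.8 = 2.66949 ≈ 2.669 kN.
ΣF_y = 0: A_y + 2.66949 − 5 = 0 → A_y = 2.331 kN.
ΣF_x = 0: no horizontal applied forces, so A_x = 0.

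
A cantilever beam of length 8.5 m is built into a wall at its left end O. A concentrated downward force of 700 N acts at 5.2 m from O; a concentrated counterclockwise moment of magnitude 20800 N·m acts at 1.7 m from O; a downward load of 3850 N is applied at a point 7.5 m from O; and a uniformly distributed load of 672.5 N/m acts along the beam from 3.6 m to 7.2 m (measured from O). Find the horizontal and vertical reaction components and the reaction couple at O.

Resultant of the distributed load: 672.5 × 3.6 = 2421 N at 5.4 m from O.
ΣF_x = 0: O_x = 0.
ΣF_y = 0: O_y − 700 − 3850 − 672.5·3.6 = 0 → O_y = 6971 N.
ΣM about O: M_O − 700·5.2 + 20800 − 3850·7.5 − (672.5·3.6)·5.4 = 0 → M_O = 24790 N·m.

O_x = 0, O_y = 6971 N, M_O = 24790 N·m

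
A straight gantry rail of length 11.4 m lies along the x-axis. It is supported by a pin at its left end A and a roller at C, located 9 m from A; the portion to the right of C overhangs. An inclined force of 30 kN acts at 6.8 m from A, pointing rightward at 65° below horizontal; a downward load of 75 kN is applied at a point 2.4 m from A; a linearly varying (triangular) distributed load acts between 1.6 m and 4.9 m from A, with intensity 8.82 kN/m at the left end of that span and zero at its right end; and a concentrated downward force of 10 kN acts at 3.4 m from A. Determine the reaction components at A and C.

Resultant of the triangular load: ½ × 8.82 × 3.3 = 14.553 kN, acting at 2.7 m from A (one-third of the span from the peak).
Taking moments about A: C_y·9 − 30·sin65°·6.8 − 75·2.4 − (½·8.82·3.3)·2.7 − 10·3.4 = 0 → C_y = 438.18/9 = 48.6867 ≈ 48.69 kN.
ΣF_y = 0: A_y + 48.6867 − 30·sin65° − 75 − ½·8.82·3.3 − 10 = 0 → A_y = 78.06 kN.
ΣF_x = 0: A_x + 30·cos65° = 0 → A_x = -12.68 kN.

A_x = -12.68 kN, A_y = 78.06 kN, C_y = 48.69 kN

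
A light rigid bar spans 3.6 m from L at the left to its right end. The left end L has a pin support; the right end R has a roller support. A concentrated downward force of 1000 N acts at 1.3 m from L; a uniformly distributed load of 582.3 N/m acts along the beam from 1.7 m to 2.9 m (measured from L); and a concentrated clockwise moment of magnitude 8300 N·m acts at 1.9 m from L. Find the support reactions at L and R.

L_x = 0, L_y = -1414 N, R_y = 3113 N

Resultant of the distributed load: 582.3 × 1.2 = 698.76 N at 2.3 m from L.
Taking moments about L: R_y·3.6 − 1000·1.3 − (582.3·1.2)·2.3 − 8300 = 0 → R_y = 11207.148/3.6 = 3113.1 ≈ 3113 N.
ΣF_y = 0: L_y + 3113.1 − 1000 − 582.3·1.2 = 0 → L_y = -1414 N.
ΣF_x = 0: no horizontal applied forces, so L_x = 0.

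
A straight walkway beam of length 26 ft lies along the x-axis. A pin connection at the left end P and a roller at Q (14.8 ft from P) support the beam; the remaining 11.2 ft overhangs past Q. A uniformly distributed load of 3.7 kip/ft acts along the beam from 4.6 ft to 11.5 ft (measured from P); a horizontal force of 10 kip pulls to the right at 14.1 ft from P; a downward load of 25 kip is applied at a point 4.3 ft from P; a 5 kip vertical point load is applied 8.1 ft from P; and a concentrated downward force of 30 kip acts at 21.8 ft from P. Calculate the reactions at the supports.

Resultant of the distributed load: 3.7 × 6.9 = 25.53 kip at 8.05 ft from P.
Moments about P: Q_y·14.8 − (3.7·6.9)·8.05 − 25·4.3 − 5·8.1 − 30·21.8 = 0 → Q_y = 1007.5165/14.8 = 68.0754 ≈ 68.08 kip.
ΣF_y = 0: P_y + 68.0754 − 3.7·6.9 − 25 − 5 − 30 = 0 → P_y = 17.45 kip.
ΣF_x = 0: P_x + 10 = 0 → P_x = -10.00 kip.

P_x = -10.00 kip, P_y = 17.45 kip, Q_y = 68.08 kip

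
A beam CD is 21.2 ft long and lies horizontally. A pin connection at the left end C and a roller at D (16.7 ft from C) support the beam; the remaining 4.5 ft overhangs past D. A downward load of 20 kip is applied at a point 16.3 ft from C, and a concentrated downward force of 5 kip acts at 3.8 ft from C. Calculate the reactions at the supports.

Moments about C: D_y·16.7 − 20·16.3 − 5·3.8 = 0 → D_y = 345/16.7 = 20.6587 ≈ 20.66 kip.
ΣF_y = 0: C_y + 20.6587 − 20 − 5 = 0 → C_y = 4.341 kip.
ΣF_x = 0: no horizontal applied forces, so C_x = 0.

C_x = 0, C_y = 4.341 kip, D_y = 20.66 kip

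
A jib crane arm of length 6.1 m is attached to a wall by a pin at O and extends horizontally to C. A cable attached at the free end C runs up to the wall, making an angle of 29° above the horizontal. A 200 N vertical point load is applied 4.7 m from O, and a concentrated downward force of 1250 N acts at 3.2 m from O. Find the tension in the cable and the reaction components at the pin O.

T = 1670 N, O_x = 1461 N, O_y = 640.2 N

ΣM about O: T·sin29°·6.1 − 200·4.7 − 1250·3.2 = 0 → T = 4940/(6.1·0.48481) = 1670.42 ≈ 1670 N.
ΣF_x = 0: O_x − T·cos29° = 0 → O_x = 1670.42 × 0.87462 = 1461 N.
ΣF_y = 0: O_y + T·sin29° − 200 − 1250 = 0 → O_y = 1450 − 1670.42 × 0.48481 = 640.2 N.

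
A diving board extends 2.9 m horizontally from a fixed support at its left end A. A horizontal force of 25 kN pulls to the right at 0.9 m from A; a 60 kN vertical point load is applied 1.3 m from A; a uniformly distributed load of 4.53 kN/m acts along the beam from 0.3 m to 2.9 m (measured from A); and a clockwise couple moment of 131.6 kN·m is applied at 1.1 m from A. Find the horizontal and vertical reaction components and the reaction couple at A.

A_x = -25.00 kN, A_y = 71.78 kN, M_A = 228.4 kN·m

Resultant of the distributed load: 4.53 × 2.6 = 11.778 kN at 1.6 m from A.
ΣF_x = 0: A_x + 25 = 0 → A_x = -25.00 kN.
ΣF_y = 0: A_y − 60 − 4.53·2.6 = 0 → A_y = 71.78 kN.
ΣM about A: M_A − 60·1.3 − (4.53·2.6)·1.6 − 131.6 = 0 → M_A = 228.4 kN·m.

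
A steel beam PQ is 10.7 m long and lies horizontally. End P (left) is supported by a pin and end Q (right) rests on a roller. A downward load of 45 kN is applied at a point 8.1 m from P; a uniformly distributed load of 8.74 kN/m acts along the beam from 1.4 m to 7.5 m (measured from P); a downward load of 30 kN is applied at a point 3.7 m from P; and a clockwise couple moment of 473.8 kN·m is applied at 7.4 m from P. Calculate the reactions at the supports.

P_x = 0, P_y = 17.42 kN, Q_y = 110.9 kN

Resultant of the distributed load: 8.74 × 6.1 = 53.314 kN at 4.45 m from P.
ΣM about P: Q_y·10.7 − 45·8.1 − (8.74·6.1)·4.45 − 30·3.7 − 473.8 = 0 → Q_y = 1186.5473/10.7 = 110.892 ≈ 110.9 kN.
ΣF_y = 0: P_y + 110.892 − 45 − 8.74·6.1 − 30 = 0 → P_y = 17.42 kN.
ΣF_x = 0: no horizontal applied forces, so P_x = 0.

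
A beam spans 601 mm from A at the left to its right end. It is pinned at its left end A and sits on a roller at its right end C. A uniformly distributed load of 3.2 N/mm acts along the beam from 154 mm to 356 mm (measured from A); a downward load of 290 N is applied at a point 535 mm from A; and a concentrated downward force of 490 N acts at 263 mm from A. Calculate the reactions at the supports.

Resultant of the distributed load: 3.2 × 202 = 646.4 N at 255 mm from A.
Moments about A: C_y·601 − (3.2·202)·255 − 290·535 − 490·263 = 0 → C_y = 448852/601 = 746.842 ≈ 746.8 N.
ΣF_y = 0: A_y + 746.842 − 3.2·202 − 290 − 490 = 0 → A_y = 679.6 N.
ΣF_x = 0: no horizontal applied forces, so A_x = 0.

A_x = 0, A_y = 679.6 N, C_y = 746.8 N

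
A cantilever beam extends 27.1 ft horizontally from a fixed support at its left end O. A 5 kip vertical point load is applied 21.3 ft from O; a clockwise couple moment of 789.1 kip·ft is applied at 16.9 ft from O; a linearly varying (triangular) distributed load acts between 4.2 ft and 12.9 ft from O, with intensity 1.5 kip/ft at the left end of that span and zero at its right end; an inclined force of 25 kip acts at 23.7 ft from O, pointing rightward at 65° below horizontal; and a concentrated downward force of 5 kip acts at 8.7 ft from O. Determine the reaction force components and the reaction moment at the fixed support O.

O_x = -10.57 kip, O_y = 39.18 kip, M_O = 1522 kip·ft

Resultant of the triangular load: ½ × 1.5 × 8.7 = 6.525 kip, acting at 7.1 ft from O (one-third of the span from the peak).
ΣF_x = 0: O_x + 25·cos65° = 0 → O_x = -10.57 kip.
ΣF_y = 0: O_y − 5 − ½·1.5·8.7 − 25·sin65° − 5 = 0 → O_y = 39.18 kip.
ΣM about O: M_O − 5·21.3 − 789.1 − (½·1.5·8.7)·7.1 − 25·sin65°·23.7 − 5·8.7 = 0 → M_O = 1522 kip·ft.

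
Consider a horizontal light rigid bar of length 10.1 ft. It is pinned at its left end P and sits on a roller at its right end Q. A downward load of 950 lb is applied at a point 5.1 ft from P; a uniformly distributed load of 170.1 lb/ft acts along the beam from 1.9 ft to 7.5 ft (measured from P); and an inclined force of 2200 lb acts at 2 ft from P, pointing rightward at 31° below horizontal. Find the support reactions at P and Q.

P_x = -1886 lb, P_y = 1888 lb, Q_y = 1147 lb

Resultant of the distributed load: 170.1 × 5.6 = 952.56 lb at 4.7 ft from P.
ΣM about P: Q_y·10.1 − 950·5.1 − (170.1·5.6)·4.7 − 2200·sin31°·2 = 0 → Q_y = 11588.2/10.1 = 1147.35 ≈ 1147 lb.
ΣF_y = 0: P_y + 1147.35 − 950 − 170.1·5.6 − 2200·sin31° = 0 → P_y = 1888 lb.
ΣF_x = 0: P_x + 2200·cos31° = 0 → P_x = -1886 lb.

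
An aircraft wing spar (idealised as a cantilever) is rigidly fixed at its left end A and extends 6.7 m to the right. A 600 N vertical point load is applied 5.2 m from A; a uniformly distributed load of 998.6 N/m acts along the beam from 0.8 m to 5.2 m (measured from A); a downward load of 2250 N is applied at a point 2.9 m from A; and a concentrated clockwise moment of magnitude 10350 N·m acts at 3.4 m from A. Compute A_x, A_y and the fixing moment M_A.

Resultant of the distributed load: 998.6 × 4.4 = 4393.84 N at 3 m from A.
ΣF_x = 0: A_x = 0.
ΣF_y = 0: A_y − 600 − 998.6·4.4 − 2250 = 0 → A_y = 7244 N.
ΣM about A: M_A − 600·5.2 − (998.6·4.4)·3 − 2250·2.9 − 10350 = 0 → M_A = 33180 N·m.

A_x = 0, A_y = 7244 N, M_A = 33180 N·m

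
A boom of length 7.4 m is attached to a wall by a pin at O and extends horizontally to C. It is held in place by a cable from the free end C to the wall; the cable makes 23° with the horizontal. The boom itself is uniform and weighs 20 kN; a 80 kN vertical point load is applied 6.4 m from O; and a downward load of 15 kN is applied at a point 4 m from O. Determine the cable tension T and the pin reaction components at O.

ΣM about O: T·sin23°·7.4 − 20·3.7 − 80·6.4 − 15·4 = 0 → T = 646/(7.4·0.390731) = 223.42 ≈ 223.4 kN.
ΣF_x = 0: O_x − T·cos23° = 0 → O_x = 223.42 × 0.920505 = 205.7 kN.
ΣF_y = 0: O_y + T·sin23° − 20 − 80 − 15 = 0 → O_y = 115 − 223.42 × 0.390731 = 27.70 kN.

T = 223.4 kN, O_x = 205.7 kN, O_y = 27.70 kN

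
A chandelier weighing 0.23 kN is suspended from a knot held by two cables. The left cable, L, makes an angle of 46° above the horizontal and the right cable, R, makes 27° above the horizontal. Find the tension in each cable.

ΣF_x = 0: −T_L·cos46° + T_R·cos27° = 0 → T_R = 0.779633·T_L.
ΣF_y = 0: T_L·sin46° + T_R·sin27° = 0.23.
Substitute: T_L·(0.71934 + 0.779633·0.45399) = 0.23 → T_L = 0.214295 ≈ 0.2143 kN.
Then T_R = 0.779633 × 0.214295 = 0.1671 kN.

T_L = 0.2143 kN, T_R = 0.1671 kN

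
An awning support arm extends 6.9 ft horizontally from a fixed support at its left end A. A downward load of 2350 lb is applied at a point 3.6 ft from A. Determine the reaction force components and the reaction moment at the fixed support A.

A_x = 0, A_y = 2350 lb, M_A = 8460 lb·ft

ΣF_x = 0: A_x = 0.
ΣF_y = 0: A_y − 2350 = 0 → A_y = 2350 lb.
ΣM about A: M_A − 2350·3.6 = 0 → M_A = 8460 lb·ft.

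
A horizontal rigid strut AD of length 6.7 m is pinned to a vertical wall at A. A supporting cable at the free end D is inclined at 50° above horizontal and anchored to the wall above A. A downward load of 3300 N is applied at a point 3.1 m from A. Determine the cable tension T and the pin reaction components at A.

ΣM about A: T·sin50°·6.7 − 3300·3.1 = 0 → T = 10230/(6.7·0.766044) = 1993.18 ≈ 1993 N.
ΣF_x = 0: A_x − T·cos50° = 0 → A_x = 1993.18 × 0.642788 = 1281 N.
ΣF_y = 0: A_y + T·sin50° − 3300 = 0 → A_y = 3300 − 1993.18 × 0.766044 = 1773 N.

T = 1993 N, A_x = 1281 N, A_y = 1773 N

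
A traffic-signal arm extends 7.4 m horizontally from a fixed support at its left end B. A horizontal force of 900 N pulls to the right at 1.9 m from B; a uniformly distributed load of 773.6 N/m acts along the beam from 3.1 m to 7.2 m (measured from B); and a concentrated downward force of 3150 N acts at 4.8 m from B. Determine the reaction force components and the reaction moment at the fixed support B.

B_x = -900.0 N, B_y = 6322 N, M_B = 31450 N·m

Resultant of the distributed load: 773.6 × 4.1 = 3171.76 N at 5.15 m from B.
ΣF_x = 0: B_x + 900 = 0 → B_x = -900.0 N.
ΣF_y = 0: B_y − 773.6·4.1 − 3150 = 0 → B_y = 6322 N.
ΣM about B: M_B − (773.6·4.1)·5.15 − 3150·4.8 = 0 → M_B = 31450 N·m.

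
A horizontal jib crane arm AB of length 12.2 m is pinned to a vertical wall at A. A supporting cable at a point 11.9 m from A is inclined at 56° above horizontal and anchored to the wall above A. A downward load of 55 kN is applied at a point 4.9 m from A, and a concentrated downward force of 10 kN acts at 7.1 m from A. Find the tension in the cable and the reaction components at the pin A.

T = 34.51 kN, A_x = 19.30 kN, A_y = 36.39 kN

ΣM about A: T·sin56°·11.9 − 55·4.9 − 10·7.1 = 0 → T = 340.5/(11.9·0.829038) = 34.514 ≈ 34.51 kN.
ΣF_x = 0: A_x − T·cos56° = 0 → A_x = 34.514 × 0.559193 = 19.30 kN.
ΣF_y = 0: A_y + T·sin56° − 55 − 10 = 0 → A_y = 65 − 34.514 × 0.829038 = 36.39 kN.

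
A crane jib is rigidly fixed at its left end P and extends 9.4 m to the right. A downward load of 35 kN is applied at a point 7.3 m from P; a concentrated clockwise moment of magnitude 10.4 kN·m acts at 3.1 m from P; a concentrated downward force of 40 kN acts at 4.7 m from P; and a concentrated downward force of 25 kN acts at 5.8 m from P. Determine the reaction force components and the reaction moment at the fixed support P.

ΣF_x = 0: P_x = 0.
ΣF_y = 0: P_y − 35 − 40 − 25 = 0 → P_y = 100.0 kN.
ΣM about P: M_P − 35·7.3 − 10.4 − 40·4.7 − 25·5.8 = 0 → M_P = 598.9 kN·m.

P_x = 0, P_y = 100.0 kN, M_P = 598.9 kN·m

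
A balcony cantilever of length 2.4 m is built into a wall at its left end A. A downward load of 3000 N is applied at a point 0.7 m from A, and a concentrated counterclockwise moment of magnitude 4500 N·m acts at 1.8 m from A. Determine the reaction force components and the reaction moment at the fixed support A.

A_x = 0, A_y = 3000 N, M_A = -2400 N·m

ΣF_x = 0: A_x = 0.
ΣF_y = 0: A_y − 3000 = 0 → A_y = 3000 N.
ΣM about A: M_A − 3000·0.7 + 4500 = 0 → M_A = -2400 N·m.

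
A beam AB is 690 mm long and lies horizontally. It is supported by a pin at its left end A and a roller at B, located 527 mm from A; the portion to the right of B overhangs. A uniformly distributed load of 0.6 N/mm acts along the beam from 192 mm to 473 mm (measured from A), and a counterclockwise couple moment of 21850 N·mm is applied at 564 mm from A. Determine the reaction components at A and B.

Resultant of the distributed load: 0.6 × 281 = 168.6 N at 332.5 mm from A.
ΣM about A: B_y·527 − (0.6·281)·332.5 + 21850 = 0 → B_y = 34209.5/527 = 64.9137 ≈ 64.91 N.
ΣF_y = 0: A_y + 64.9137 − 0.6·281 = 0 → A_y = 103.7 N.
ΣF_x = 0: no horizontal applied forces, so A_x = 0.

A_x = 0, A_y = 103.7 N, B_y = 64.91 N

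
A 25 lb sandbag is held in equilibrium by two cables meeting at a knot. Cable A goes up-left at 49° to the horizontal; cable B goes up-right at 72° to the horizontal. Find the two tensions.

ΣF_x = 0: −T_A·cos49° + T_B·cos72° = 0 → T_B = 2.12305·T_A.
ΣF_y = 0: T_A·sin49° + T_B·sin72° = 25.
Substitute: T_A·(0.75471 + 2.12305·0.951057) = 25 → T_A = 9.01274 ≈ 9.013 lb.
Then T_B = 2.12305 × 9.01274 = 19.13 lb.

T_A = 9.013 lb, T_B = 19.13 lb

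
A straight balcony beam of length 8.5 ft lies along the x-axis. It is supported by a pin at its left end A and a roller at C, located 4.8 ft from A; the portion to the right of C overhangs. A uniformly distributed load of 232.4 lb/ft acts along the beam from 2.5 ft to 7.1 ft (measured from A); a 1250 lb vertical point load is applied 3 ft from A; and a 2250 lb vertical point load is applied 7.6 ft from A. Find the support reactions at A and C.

Resultant of the distributed load: 232.4 × 4.6 = 1069.04 lb at 4.8 ft from A.
ΣM about A: C_y·4.8 − (232.4·4.6)·4.8 − 1250·3 − 2250·7.6 = 0 → C_y = 25981.392/4.8 = 5412.79 ≈ 5413 lb.
ΣF_y = 0: A_y + 5412.79 − 232.4·4.6 − 1250 − 2250 = 0 → A_y = -843.8 lb.
ΣF_x = 0: no horizontal applied forces, so A_x = 0.

A_x = 0, A_y = -843.8 lb, C_y = 5413 lb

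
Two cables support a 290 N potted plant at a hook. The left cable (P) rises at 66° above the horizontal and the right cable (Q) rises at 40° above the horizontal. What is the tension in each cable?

T_P = 231.1 N, T_Q = 122.7 N

ΣF_x = 0: −T_P·cos66° + T_Q·cos40° = 0 → T_Q = 0.530957·T_P.
ΣF_y = 0: T_P·sin66° + T_Q·sin40° = 290.
Substitute: T_P·(0.913545 + 0.530957·0.642788) = 290 → T_P = 231.106 ≈ 231.1 N.
Then T_Q = 0.530957 × 231.106 = 122.7 N.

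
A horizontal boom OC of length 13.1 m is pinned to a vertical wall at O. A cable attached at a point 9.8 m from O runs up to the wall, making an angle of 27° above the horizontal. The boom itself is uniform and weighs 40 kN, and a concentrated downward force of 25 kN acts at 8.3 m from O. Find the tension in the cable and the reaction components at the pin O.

T = 105.5 kN, O_x = 94.03 kN, O_y = 17.09 kN

ΣM about O: T·sin27°·9.8 − 40·6.55 − 25·8.3 = 0 → T = 469.5/(9.8·0.45399) = 105.527 ≈ 105.5 kN.
ΣF_x = 0: O_x − T·cos27° = 0 → O_x = 105.527 × 0.891007 = 94.03 kN.
ΣF_y = 0: O_y + T·sin27° − 40 − 25 = 0 → O_y = 65 − 105.527 × 0.45399 = 17.09 kN.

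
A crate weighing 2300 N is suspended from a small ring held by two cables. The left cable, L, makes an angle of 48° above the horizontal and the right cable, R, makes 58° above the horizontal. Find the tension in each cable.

ΣF_x = 0: −T_L·cos48° + T_R·cos58° = 0 → T_R = 1.2627·T_L.
ΣF_y = 0: T_L·sin48° + T_R·sin58° = 2300.
Substitute: T_L·(0.743145 + 1.2627·0.848048) = 2300 → T_L = 1267.93 ≈ 1268 N.
Then T_R = 1.2627 × 1267.93 = 1601 N.

T_L = 1268 N, T_R = 1601 N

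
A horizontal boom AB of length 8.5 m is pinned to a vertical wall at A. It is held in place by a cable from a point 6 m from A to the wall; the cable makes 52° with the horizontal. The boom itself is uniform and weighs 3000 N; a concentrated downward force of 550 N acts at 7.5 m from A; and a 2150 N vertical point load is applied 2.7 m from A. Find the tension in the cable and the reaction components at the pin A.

ΣM about A: T·sin52°·6 − 3000·4.25 − 550·7.5 − 2150·2.7 = 0 → T = 22680/(6·0.788011) = 4796.89 ≈ 4797 N.
ΣF_x = 0: A_x − T·cos52° = 0 → A_x = 4796.89 × 0.615661 = 2953 N.
ΣF_y = 0: A_y + T·sin52° − 3000 − 550 − 2150 = 0 → A_y = 5700 − 4796.89 × 0.788011 = 1920 N.

T = 4797 N, A_x = 2953 N, A_y = 1920 N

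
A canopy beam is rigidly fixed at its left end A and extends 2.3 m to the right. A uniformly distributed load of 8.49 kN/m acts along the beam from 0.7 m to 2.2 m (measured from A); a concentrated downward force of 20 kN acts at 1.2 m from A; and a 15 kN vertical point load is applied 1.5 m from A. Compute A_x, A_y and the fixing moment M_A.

A_x = 0, A_y = 47.73 kN, M_A = 64.97 kN·m

Resultant of the distributed load: 8.49 × 1.5 = 12.735 kN at 1.45 m from A.
ΣF_x = 0: A_x = 0.
ΣF_y = 0: A_y − 8.49·1.5 − 20 − 15 = 0 → A_y = 47.73 kN.
ΣM about A: M_A − (8.49·1.5)·1.45 − 20·1.2 − 15·1.5 = 0 → M_A = 64.97 kN·m.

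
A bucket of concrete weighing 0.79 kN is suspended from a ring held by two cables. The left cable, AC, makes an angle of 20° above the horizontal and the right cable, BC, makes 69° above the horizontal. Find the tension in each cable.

ΣF_x = 0: −T_AC·cos20° + T_BC·cos69° = 0 → T_BC = 2.62214·T_AC.
ΣF_y = 0: T_AC·sin20° + T_BC·sin69° = 0.79.
Substitute: T_AC·(0.34202 + 2.62214·0.93358) = 0.79 → T_AC = 0.283154 ≈ 0.2832 kN.
Then T_BC = 2.62214 × 0.283154 = 0.7425 kN.

T_AC = 0.2832 kN, T_BC = 0.7425 kN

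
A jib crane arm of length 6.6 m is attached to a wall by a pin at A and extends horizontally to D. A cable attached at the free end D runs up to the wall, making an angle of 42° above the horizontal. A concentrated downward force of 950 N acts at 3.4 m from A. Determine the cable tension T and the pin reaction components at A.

T = 731.4 N, A_x = 543.5 N, A_y = 460.6 N

ΣM about A: T·sin42°·6.6 − 950·3.4 = 0 → T = 3230/(6.6·0.669131) = 731.387 ≈ 731.4 N.
ΣF_x = 0: A_x − T·cos42° = 0 → A_x = 731.387 × 0.743145 = 543.5 N.
ΣF_y = 0: A_y + T·sin42° − 950 = 0 → A_y = 950 − 731.387 × 0.669131 = 460.6 N.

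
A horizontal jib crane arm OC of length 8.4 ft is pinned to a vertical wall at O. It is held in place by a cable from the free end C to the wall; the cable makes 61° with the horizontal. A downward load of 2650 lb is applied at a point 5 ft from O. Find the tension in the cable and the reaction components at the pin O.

T = 1804 lb, O_x = 874.4 lb, O_y = 1073 lb

ΣM about O: T·sin61°·8.4 − 2650·5 = 0 → T = 13250/(8.4·0.87462) = 1803.5 ≈ 1804 lb.
ΣF_x = 0: O_x − T·cos61° = 0 → O_x = 1803.5 × 0.48481 = 874.4 lb.
ΣF_y = 0: O_y + T·sin61° − 2650 = 0 → O_y = 2650 − 1803.5 × 0.87462 = 1073 lb.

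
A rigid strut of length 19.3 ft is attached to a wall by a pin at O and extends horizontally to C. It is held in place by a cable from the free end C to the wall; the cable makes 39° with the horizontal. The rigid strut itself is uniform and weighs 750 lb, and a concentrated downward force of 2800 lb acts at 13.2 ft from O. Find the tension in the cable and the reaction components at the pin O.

ΣM about O: T·sin39°·19.3 − 750·9.65 − 2800·13.2 = 0 → T = 44197.5/(19.3·0.62932) = 3638.89 ≈ 3639 lb.
ΣF_x = 0: O_x − T·cos39° = 0 → O_x = 3638.89 × 0.777146 = 2828 lb.
ΣF_y = 0: O_y + T·sin39° − 750 − 2800 = 0 → O_y = 3550 − 3638.89 × 0.62932 = 1260 lb.

T = 3639 lb, O_x = 2828 lb, O_y = 1260 lb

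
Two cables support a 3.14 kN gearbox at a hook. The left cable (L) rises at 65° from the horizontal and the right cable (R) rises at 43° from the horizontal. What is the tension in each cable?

ΣF_x = 0: −T_L·cos65° + T_R·cos43° = 0 → T_R = 0.577858·T_L.
ΣF_y = 0: T_L·sin65° + T_R·sin43° = 3.14.
Substitute: T_L·(0.906308 + 0.577858·0.681998) = 3.14 → T_L = 2.41463 ≈ 2.415 kN.
Then T_R = 0.577858 × 2.41463 = 1.395 kN.

T_L = 2.415 kN, T_R = 1.395 kN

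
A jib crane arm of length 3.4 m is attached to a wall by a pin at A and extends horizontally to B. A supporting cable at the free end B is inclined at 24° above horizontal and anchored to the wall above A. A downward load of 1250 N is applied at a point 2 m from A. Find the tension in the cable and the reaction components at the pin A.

ΣM about A: T·sin24°·3.4 − 1250·2 = 0 → T = 2500/(3.4·0.406737) = 1807.79 ≈ 1808 N.
ΣF_x = 0: A_x − T·cos24° = 0 → A_x = 1807.79 × 0.913545 = 1651 N.
ΣF_y = 0: A_y + T·sin24° − 1250 = 0 → A_y = 1250 − 1807.79 × 0.406737 = 514.7 N.

T = 1808 N, A_x = 1651 N, A_y = 514.7 N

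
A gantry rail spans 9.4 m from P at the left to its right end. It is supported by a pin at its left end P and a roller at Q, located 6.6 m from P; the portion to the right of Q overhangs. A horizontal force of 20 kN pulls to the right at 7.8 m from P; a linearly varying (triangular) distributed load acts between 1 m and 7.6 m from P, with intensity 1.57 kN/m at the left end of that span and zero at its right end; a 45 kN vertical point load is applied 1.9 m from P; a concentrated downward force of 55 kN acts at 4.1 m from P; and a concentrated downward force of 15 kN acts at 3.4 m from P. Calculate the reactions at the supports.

Resultant of the triangular load: ½ × 1.57 × 6.6 = 5.181 kN, acting at 3.2 m from P (one-third of the span from the peak).
ΣM about P: Q_y·6.6 − (½·1.57·6.6)·3.2 − 45·1.9 − 55·4.1 − 15·3.4 = 0 → Q_y = 378.5792/6.6 = 57.3605 ≈ 57.36 kN.
ΣF_y = 0: P_y + 57.3605 − ½·1.57·6.6 − 45 − 55 − 15 = 0 → P_y = 62.82 kN.
ΣF_x = 0: P_x + 20 = 0 → P_x = -20.00 kN.

P_x = -20.00 kN, P_y = 62.82 kN, Q_y = 57.36 kN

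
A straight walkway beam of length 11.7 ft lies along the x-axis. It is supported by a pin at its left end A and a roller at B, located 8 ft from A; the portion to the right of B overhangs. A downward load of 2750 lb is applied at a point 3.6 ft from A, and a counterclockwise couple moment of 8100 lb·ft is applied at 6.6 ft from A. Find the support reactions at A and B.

A_x = 0, A_y = 2525 lb, B_y = 225.0 lb

ΣM about A: B_y·8 − 2750·3.6 + 8100 = 0 → B_y = 1800/8 = 225.0 lb.
ΣF_y = 0: A_y + 225 − 2750 = 0 → A_y = 2525 lb.
ΣF_x = 0: no horizontal applied forces, so A_x = 0.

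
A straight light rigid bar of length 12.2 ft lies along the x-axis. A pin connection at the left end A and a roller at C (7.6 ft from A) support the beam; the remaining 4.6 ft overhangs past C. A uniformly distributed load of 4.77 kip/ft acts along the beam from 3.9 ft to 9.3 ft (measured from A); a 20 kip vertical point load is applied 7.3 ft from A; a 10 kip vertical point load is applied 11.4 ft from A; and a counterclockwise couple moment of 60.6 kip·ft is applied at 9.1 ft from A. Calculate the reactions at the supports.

Resultant of the distributed load: 4.77 × 5.4 = 25.758 kip at 6.6 ft from A.
Taking moments about A: C_y·7.6 − (4.77·5.4)·6.6 − 20·7.3 − 10·11.4 + 60.6 = 0 → C_y = 369.4028/7.6 = 48.6056 ≈ 48.61 kip.
ΣF_y = 0: A_y + 48.6056 − 4.77·5.4 − 20 − 10 = 0 → A_y = 7.152 kip.
ΣF_x = 0: no horizontal applied forces, so A_x = 0.

A_x = 0, A_y = 7.152 kip, C_y = 48.61 kip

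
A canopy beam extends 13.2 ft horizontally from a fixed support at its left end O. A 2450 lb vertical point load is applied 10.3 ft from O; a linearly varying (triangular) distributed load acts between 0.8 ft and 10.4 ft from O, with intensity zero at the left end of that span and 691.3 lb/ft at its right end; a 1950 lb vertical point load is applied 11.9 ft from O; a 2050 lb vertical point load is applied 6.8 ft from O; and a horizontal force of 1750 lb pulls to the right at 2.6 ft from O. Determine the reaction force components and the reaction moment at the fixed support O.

O_x = -1750 lb, O_y = 9768 lb, M_O = 86270 lb·ft

Resultant of the triangular load: ½ × 691.3 × 9.6 = 3318.24 lb, acting at 7.2 ft from O (one-third of the span from the peak).
ΣF_x = 0: O_x + 1750 = 0 → O_x = -1750 lb.
ΣF_y = 0: O_y − 2450 − ½·691.3·9.6 − 1950 − 2050 = 0 → O_y = 9768 lb.
ΣM about O: M_O − 2450·10.3 − (½·691.3·9.6)·7.2 − 1950·11.9 − 2050·6.8 = 0 → M_O = 86270 lb·ft.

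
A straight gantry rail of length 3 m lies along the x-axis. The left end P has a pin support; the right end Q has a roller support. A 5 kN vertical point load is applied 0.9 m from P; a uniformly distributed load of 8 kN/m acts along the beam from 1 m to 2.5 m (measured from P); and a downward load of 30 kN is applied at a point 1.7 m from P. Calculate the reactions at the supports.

Resultant of the distributed load: 8 × 1.5 = 12 kN at 1.75 m from P.
Moments about P: Q_y·3 − 5·0.9 − (8·1.5)·1.75 − 30·1.7 = 0 → Q_y = 76.5/3 = 25.50 kN.
ΣF_y = 0: P_y + 25.5 − 5 − 8·1.5 − 30 = 0 → P_y = 21.50 kN.
ΣF_x = 0: no horizontal applied forces, so P_x = 0.

P_x = 0, P_y = 21.50 kN, Q_y = 25.50 kN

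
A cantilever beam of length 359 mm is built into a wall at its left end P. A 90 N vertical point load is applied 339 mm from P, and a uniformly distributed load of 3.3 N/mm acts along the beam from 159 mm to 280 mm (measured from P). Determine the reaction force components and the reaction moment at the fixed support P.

P_x = 0, P_y = 489.3 N, M_P = 118200 N·mm

Resultant of the distributed load: 3.3 × 121 = 399.3 N at 219.5 mm from P.
ΣF_x = 0: P_x = 0.
ΣF_y = 0: P_y − 90 − 3.3·121 = 0 → P_y = 489.3 N.
ΣM about P: M_P − 90·339 − (3.3·121)·219.5 = 0 → M_P = 118200 N·mm.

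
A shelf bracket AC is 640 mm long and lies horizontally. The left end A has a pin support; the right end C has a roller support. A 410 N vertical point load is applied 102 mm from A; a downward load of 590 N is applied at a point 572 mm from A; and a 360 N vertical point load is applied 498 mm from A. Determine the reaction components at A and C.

A_x = 0, A_y = 487.2 N, C_y = 872.8 N

ΣM about A: C_y·640 − 410·102 − 590·572 − 360·498 = 0 → C_y = 558580/640 = 872.781 ≈ 872.8 N.
ΣF_y = 0: A_y + 872.781 − 410 − 590 − 360 = 0 → A_y = 487.2 N.
ΣF_x = 0: no horizontal applied forces, so A_x = 0.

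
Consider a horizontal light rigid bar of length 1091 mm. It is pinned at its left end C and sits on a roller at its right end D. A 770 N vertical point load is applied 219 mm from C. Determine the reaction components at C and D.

C_x = 0, C_y = 615.4 N, D_y = 154.6 N

ΣM about C: D_y·1091 − 770·219 = 0 → D_y = 168630/1091 = 154.565 ≈ 154.6 N.
ΣF_y = 0: C_y + 154.565 − 770 = 0 → C_y = 615.4 N.
ΣF_x = 0: no horizontal applied forces, so C_x = 0.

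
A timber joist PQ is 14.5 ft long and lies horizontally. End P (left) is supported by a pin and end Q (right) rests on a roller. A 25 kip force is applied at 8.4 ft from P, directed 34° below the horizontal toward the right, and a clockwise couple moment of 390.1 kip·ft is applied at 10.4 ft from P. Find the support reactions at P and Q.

Taking moments about P: Q_y·14.5 − 25·sin34°·8.4 − 390.1 = 0 → Q_y = 507.531/14.5 = 35.0021 ≈ 35.00 kip.
ΣF_y = 0: P_y + 35.0021 − 25·sin34° = 0 → P_y = -21.02 kip.
ΣF_x = 0: P_x + 25·cos34° = 0 → P_x = -20.73 kip.

P_x = -20.73 kip, P_y = -21.02 kip, Q_y = 35.00 kip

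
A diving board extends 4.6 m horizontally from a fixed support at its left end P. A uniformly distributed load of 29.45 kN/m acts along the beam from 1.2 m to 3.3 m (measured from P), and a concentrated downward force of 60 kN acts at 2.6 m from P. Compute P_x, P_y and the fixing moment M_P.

P_x = 0, P_y = 121.8 kN, M_P = 295.2 kN·m

Resultant of the distributed load: 29.45 × 2.1 = 61.845 kN at 2.25 m from P.
ΣF_x = 0: P_x = 0.
ΣF_y = 0: P_y − 29.45·2.1 − 60 = 0 → P_y = 121.8 kN.
ΣM about P: M_P − (29.45·2.1)·2.25 − 60·2.6 = 0 → M_P = 295.2 kN·m.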